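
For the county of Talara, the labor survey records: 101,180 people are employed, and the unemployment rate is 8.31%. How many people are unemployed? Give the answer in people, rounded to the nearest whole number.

About 9,170 are unemployed.

Let U be the number unemployed. The labor force is E + U, and U/(E+U) = 0.0831.
So U = 0.0831 × 101,180 / (1 − 0.0831) = 8408.06 / 0.9169 ≈ 9,170.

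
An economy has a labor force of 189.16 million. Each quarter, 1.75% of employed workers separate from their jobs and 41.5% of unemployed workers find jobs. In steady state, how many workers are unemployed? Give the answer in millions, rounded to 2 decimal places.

About 7.65 million are unemployed in steady state.

Steady-state unemployment rate u* = s/(s+f) = 1.75/(1.75+41.5) = 0.040462.
Unemployed = u* × labor force = 0.040462 × 189.16 ≈ 7.65 million.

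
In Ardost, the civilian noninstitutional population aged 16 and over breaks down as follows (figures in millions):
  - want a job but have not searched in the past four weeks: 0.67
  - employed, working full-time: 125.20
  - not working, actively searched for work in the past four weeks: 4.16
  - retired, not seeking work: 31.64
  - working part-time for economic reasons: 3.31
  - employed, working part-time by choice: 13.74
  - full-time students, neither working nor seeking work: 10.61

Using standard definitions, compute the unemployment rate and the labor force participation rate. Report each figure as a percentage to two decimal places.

Unemployment rate ≈ 2.84%; labor force participation rate ≈ 77.33%.

Employed = 125.20 + 3.31 + 13.74 = 142.25 million (anyone who worked, including part-time for economic reasons, counts as employed).
Unemployed = 4.16 million.
Labor force = 142.25 + 4.16 = 146.41 million.
Not in labor force = 0.67 + 31.64 + 10.61 = 42.92 million (those not working and not actively searching are outside the labor force — including those who want a job but have given up searching).
Civilian working-age population = 146.41 + 42.92 = 189.33 million.
Unemployment rate = 4.16 / 146.41 = 2.84%.
Labor force participation rate = 146.41 / 189.33 = 77.33%.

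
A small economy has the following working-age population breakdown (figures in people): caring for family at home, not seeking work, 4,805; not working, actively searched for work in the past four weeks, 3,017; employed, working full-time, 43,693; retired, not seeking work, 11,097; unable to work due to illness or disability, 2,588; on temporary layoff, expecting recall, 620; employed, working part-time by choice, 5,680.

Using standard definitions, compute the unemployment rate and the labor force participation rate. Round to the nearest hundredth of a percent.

Unemployment rate ≈ 6.86%; labor force participation rate ≈ 74.14%.

Employed = 43,693 + 5,680 = 49,373.
Unemployed = 3,017 + 620 = 3,637 (jobless and actively searching, or on temporary layoff).
Labor force = 49,373 + 3,637 = 53,010.
Not in labor force = 4,805 + 11,097 + 2,588 = 18,490 (those not working and not actively searching are outside the labor force).
Civilian working-age population = 53,010 + 18,490 = 71,500.
Unemployment rate = 3,637 / 53,010 = 6.86%.
Labor force participation rate = 53,010 / 71,500 = 74.14%.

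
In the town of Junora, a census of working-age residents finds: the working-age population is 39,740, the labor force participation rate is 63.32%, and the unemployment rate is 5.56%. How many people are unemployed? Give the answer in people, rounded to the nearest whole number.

About 1,399 are unemployed.

Labor force = 0.6332 × 39,740 = 25,163.
Unemployed = 0.0556 × 25,163 ≈ 1,399.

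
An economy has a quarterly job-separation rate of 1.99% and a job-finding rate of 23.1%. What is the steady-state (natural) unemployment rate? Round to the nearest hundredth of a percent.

Steady-state unemployment rate ≈ 7.93%.

At steady state the flows balance: s·E = f·U, so U/(E+U) = s/(s+f).
u* = 1.99 / (1.99 + 23.1) = 1.99 / 25.09 = 7.93%.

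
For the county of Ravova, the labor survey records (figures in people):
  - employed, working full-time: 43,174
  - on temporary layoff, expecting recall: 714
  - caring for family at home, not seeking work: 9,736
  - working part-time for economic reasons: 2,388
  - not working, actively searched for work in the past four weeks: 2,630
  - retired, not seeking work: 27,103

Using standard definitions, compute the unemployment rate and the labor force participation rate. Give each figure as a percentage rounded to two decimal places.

Unemployment rate ≈ 6.84%; labor force participation rate ≈ 57.04%.

Employed = 43,174 + 2,388 = 45,562 (anyone who worked, including part-time for economic reasons, counts as employed).
Unemployed = 714 + 2,630 = 3,344 (jobless and actively searching, or on temporary layoff).
Labor force = 45,562 + 3,344 = 48,906.
Not in labor force = 9,736 + 27,103 = 36,839 (those not working and not actively searching are outside the labor force).
Civilian working-age population = 48,906 + 36,839 = 85,745.
Unemployment rate = 3,344 / 48,906 = 6.84%.
Labor force participation rate = 48,906 / 85,745 = 57.04%.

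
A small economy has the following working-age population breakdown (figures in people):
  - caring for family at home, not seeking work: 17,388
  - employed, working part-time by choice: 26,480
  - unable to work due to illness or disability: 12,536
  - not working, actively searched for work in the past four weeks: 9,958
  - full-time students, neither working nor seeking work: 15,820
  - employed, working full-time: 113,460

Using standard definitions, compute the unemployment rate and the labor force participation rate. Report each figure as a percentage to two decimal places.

Employed = 26,480 + 113,460 = 139,940.
Unemployed = 9,958.
Labor force = 139,940 + 9,958 = 149,898.
Not in labor force = 17,388 + 12,536 + 15,820 = 45,744 (those not working and not actively searching are outside the labor force).
Civilian working-age population = 149,898 + 45,744 = 195,642.
Unemployment rate = 9,958 / 149,898 = 6.64%.
Labor force participation rate = 149,898 / 195,642 = 76.62%.

Unemployment rate ≈ 6.64%; labor force participation rate ≈ 76.62%.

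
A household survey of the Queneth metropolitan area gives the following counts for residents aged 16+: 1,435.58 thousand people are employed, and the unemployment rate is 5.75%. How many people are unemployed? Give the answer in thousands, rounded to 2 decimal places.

About 87.58 thousand are unemployed.

Let U be the number unemployed. The labor force is E + U, and U/(E+U) = 0.0575.
So U = 0.0575 × 1,435.58 / (1 − 0.0575) = 82.5459 / 0.9425 ≈ 87.58 thousand.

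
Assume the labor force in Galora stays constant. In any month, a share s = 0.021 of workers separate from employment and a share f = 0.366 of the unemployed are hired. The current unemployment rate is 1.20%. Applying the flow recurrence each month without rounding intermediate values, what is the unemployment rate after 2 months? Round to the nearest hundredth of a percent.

With a fixed labor force, u_{t+1} = u_t + s·(1−u_t) − f·u_t = u_t·(1−s−f) + s.
Here 1−s−f = 0.613 and s = 0.021.
u_1 = 0.012000 × 0.613 + 0.021 = 0.028356.
u_2 = 0.028356 × 0.613 + 0.021 = 0.038382.

Unemployment rate after two months ≈ 3.84%.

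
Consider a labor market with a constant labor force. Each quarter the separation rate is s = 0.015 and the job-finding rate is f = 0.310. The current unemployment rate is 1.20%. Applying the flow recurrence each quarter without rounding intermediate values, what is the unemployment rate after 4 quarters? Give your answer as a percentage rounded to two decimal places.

With a fixed labor force, u_{t+1} = u_t + s·(1−u_t) − f·u_t = u_t·(1−s−f) + s.
Here 1−s−f = 0.675 and s = 0.015.
u_1 = 0.012000 × 0.675 + 0.015 = 0.023100.
u_2 = 0.023100 × 0.675 + 0.015 = 0.030593.
u_3 = 0.030593 × 0.675 + 0.015 = 0.035650.
u_4 = 0.035650 × 0.675 + 0.015 = 0.039064.

Unemployment rate after four quarters ≈ 3.91%.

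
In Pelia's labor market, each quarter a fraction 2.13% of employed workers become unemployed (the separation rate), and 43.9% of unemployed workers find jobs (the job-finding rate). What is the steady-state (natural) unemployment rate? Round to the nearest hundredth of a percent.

At steady state the flows balance: s·E = f·U, so U/(E+U) = s/(s+f).
u* = 2.13 / (2.13 + 43.9) = 2.13 / 46.03 = 4.63%.

Steady-state unemployment rate ≈ 4.63%.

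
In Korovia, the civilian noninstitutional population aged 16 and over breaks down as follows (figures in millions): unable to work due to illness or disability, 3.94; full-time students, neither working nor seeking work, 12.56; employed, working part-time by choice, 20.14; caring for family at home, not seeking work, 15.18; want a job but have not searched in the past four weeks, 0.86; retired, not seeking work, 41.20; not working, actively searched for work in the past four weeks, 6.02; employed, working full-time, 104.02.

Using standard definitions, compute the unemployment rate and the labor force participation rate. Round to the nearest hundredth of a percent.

Employed = 20.14 + 104.02 = 124.16 million.
Unemployed = 6.02 million.
Labor force = 124.16 + 6.02 = 130.18 million.
Not in labor force = 3.94 + 12.56 + 15.18 + 0.86 + 41.20 = 73.74 million (those not working and not actively searching are outside the labor force — including those who want a job but have given up searching).
Civilian working-age population = 130.18 + 73.74 = 203.92 million.
Unemployment rate = 6.02 / 130.18 = 4.62%.
Labor force participation rate = 130.18 / 203.92 = 63.84%.

Unemployment rate ≈ 4.62%; labor force participation rate ≈ 63.84%.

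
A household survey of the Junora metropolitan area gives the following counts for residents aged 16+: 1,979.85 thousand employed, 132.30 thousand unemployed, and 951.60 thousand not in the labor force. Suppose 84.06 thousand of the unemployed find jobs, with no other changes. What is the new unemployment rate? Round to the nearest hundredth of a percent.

Initially, labor force = 1,979.85 + 132.30 = 2,112.15 thousand, so u = 132.30/2,112.15 = 6.26%.
After the change, unemployed falls and employed rises by 84.06; labor force unchanged → E = 2,063.91, U = 48.24, labor force = 2,112.15 thousand.
New unemployment rate = 48.24 / 2,112.15 = 2.28%.

New unemployment rate ≈ 2.28%.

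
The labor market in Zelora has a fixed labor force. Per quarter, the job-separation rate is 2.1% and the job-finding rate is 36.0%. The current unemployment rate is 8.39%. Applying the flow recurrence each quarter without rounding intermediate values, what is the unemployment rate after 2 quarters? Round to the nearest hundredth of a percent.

With a fixed labor force, u_{t+1} = u_t + s·(1−u_t) − f·u_t = u_t·(1−s−f) + s.
Here 1−s−f = 0.619 and s = 0.021.
u_1 = 0.083900 × 0.619 + 0.021 = 0.072934.
u_2 = 0.072934 × 0.619 + 0.021 = 0.066146.

Unemployment rate after two quarters ≈ 6.61%.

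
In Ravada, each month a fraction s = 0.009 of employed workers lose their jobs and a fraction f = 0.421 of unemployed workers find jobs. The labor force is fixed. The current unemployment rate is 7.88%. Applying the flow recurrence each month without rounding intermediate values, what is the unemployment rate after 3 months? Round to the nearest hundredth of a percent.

With a fixed labor force, u_{t+1} = u_t + s·(1−u_t) − f·u_t = u_t·(1−s−f) + s.
Here 1−s−f = 0.570 and s = 0.009.
u_1 = 0.078800 × 0.570 + 0.009 = 0.053916.
u_2 = 0.053916 × 0.570 + 0.009 = 0.039732.
u_3 = 0.039732 × 0.570 + 0.009 = 0.031647.

Unemployment rate after three months ≈ 3.16%.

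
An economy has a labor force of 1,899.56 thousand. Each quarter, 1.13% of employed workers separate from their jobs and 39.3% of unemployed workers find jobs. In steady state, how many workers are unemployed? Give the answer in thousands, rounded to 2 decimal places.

About 53.09 thousand are unemployed in steady state.

Steady-state unemployment rate u* = s/(s+f) = 1.13/(1.13+39.3) = 0.027950.
Unemployed = u* × labor force = 0.027950 × 1,899.56 ≈ 53.09 thousand.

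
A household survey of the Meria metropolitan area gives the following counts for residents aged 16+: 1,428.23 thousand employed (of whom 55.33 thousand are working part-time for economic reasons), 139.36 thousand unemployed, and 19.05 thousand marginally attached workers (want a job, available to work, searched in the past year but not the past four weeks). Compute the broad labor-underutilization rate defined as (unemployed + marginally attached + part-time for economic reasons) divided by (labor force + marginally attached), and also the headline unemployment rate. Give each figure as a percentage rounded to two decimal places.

Labor force = 1,428.23 + 139.36 = 1,567.59 thousand.
Numerator = 139.36 + 19.05 + 55.33 = 213.74 thousand.
Denominator = 1,567.59 + 19.05 = 1,586.64 thousand.
Broad rate = 213.74 / 1,586.64 = 13.47%.
Headline unemployment rate = 139.36 / 1,567.59 = 8.89%.

Broad underutilization rate ≈ 13.47%; headline unemployment rate ≈ 8.89%.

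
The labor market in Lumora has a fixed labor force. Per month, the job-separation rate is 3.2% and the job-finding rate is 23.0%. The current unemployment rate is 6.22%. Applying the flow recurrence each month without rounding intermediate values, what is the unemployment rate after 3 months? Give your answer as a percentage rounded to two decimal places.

Unemployment rate after three months ≈ 9.80%.

With a fixed labor force, u_{t+1} = u_t + s·(1−u_t) − f·u_t = u_t·(1−s−f) + s.
Here 1−s−f = 0.738 and s = 0.032.
u_1 = 0.062200 × 0.738 + 0.032 = 0.077904.
u_2 = 0.077904 × 0.738 + 0.032 = 0.089493.
u_3 = 0.089493 × 0.738 + 0.032 = 0.098046.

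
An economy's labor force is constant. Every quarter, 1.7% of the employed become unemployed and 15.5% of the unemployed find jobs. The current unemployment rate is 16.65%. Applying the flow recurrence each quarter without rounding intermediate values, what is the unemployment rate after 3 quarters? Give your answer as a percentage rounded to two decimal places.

With a fixed labor force, u_{t+1} = u_t + s·(1−u_t) − f·u_t = u_t·(1−s−f) + s.
Here 1−s−f = 0.828 and s = 0.017.
u_1 = 0.166500 × 0.828 + 0.017 = 0.154862.
u_2 = 0.154862 × 0.828 + 0.017 = 0.145226.
u_3 = 0.145226 × 0.828 + 0.017 = 0.137247.

Unemployment rate after three quarters ≈ 13.72%.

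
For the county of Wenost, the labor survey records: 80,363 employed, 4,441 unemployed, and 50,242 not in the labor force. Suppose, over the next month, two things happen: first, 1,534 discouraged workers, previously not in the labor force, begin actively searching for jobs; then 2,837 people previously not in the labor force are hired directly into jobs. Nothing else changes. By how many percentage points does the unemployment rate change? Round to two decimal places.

Initially, labor force = 80,363 + 4,441 = 84,804, so u = 4,441/84,804 = 5.24%.
After the first change, unemployed and labor force both rise by 1,534 → E = 80,363, U = 5,975, labor force = 86,338.
After the second change, employed and labor force both rise by 2,837; unemployed unchanged → E = 83,200, U = 5,975, labor force = 89,175.
New unemployment rate = 5,975 / 89,175 = 6.70%.
Change = 6.70% − 5.24% = +1.46 percentage points.

The unemployment rate changes by +1.46 percentage points.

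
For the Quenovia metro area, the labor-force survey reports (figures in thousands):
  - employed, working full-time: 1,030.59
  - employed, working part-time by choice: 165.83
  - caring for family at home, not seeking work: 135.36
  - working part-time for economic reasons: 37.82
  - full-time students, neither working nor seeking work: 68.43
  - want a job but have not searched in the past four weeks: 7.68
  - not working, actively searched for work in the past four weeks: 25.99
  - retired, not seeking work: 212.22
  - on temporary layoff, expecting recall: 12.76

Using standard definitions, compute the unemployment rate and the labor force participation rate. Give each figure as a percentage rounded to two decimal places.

Unemployment rate ≈ 3.04%; labor force participation rate ≈ 75.03%.

Employed = 1,030.59 + 165.83 + 37.82 = 1,234.24 thousand (anyone who worked, including part-time for economic reasons, counts as employed).
Unemployed = 25.99 + 12.76 = 38.75 thousand (jobless and actively searching, or on temporary layoff).
Labor force = 1,234.24 + 38.75 = 1,272.99 thousand.
Not in labor force = 135.36 + 68.43 + 7.68 + 212.22 = 423.69 thousand (those not working and not actively searching are outside the labor force — including those who want a job but have given up searching).
Civilian working-age population = 1,272.99 + 423.69 = 1,696.68 thousand.
Unemployment rate = 38.75 / 1,272.99 = 3.04%.
Labor force participation rate = 1,272.99 / 1,696.68 = 75.03%.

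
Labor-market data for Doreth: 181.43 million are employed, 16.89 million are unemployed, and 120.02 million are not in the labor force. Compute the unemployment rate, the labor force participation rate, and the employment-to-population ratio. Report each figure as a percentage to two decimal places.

Unemployment rate ≈ 8.52%; labor force participation rate ≈ 62.30%; employment-population ratio ≈ 56.99%.

Labor force = employed + unemployed = 181.43 + 16.89 = 198.32 million.
Working-age population = 198.32 + 120.02 = 318.34 million.
Unemployment rate = 16.89 / 198.32 = 8.52%.
Labor force participation rate = 198.32 / 318.34 = 62.30%.
Employment-population ratio = 181.43 / 318.34 = 56.99%.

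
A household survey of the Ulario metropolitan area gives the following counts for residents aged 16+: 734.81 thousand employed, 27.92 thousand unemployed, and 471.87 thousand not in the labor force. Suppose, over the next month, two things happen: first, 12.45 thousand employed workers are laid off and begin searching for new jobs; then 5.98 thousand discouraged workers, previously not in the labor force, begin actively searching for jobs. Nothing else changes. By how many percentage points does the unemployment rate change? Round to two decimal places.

The unemployment rate changes by +2.37 percentage points.

Initially, labor force = 734.81 + 27.92 = 762.73 thousand, so u = 27.92/762.73 = 3.66%.
After the first change, employed falls and unemployed rises by 12.45; labor force unchanged → E = 722.36, U = 40.37, labor force = 762.73 thousand.
After the second change, unemployed and labor force both rise by 5.98 → E = 722.36, U = 46.35, labor force = 768.71 thousand.
New unemployment rate = 46.35 / 768.71 = 6.03%.
Change = 6.03% − 3.66% = +2.37 percentage points.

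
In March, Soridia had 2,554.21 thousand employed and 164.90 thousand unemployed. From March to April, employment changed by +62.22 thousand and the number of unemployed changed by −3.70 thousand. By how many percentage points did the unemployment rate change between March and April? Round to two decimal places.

The unemployment rate changed by −0.26 percentage points.

March: labor force = 2,554.21 + 164.90 = 2,719.11; u = 164.90/2,719.11 = 6.06%.
April: labor force = 2,616.43 + 161.20 = 2,777.63; u = 161.20/2,777.63 = 5.80%.
Change = 5.80% − 6.06% = −0.26 pp.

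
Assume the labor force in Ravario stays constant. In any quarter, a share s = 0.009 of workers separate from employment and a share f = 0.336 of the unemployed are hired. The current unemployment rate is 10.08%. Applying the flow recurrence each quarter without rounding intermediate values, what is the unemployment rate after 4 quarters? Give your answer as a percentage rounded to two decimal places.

Unemployment rate after four quarters ≈ 3.98%.

With a fixed labor force, u_{t+1} = u_t + s·(1−u_t) − f·u_t = u_t·(1−s−f) + s.
Here 1−s−f = 0.655 and s = 0.009.
u_1 = 0.100800 × 0.655 + 0.009 = 0.075024.
u_2 = 0.075024 × 0.655 + 0.009 = 0.058141.
u_3 = 0.058141 × 0.655 + 0.009 = 0.047082.
u_4 = 0.047082 × 0.655 + 0.009 = 0.039839.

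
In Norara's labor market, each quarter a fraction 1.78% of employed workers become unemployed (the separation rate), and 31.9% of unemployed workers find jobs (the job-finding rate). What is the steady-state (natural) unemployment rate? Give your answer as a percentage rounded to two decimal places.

At steady state the flows balance: s·E = f·U, so U/(E+U) = s/(s+f).
u* = 1.78 / (1.78 + 31.9) = 1.78 / 33.68 = 5.29%.

Steady-state unemployment rate ≈ 5.29%.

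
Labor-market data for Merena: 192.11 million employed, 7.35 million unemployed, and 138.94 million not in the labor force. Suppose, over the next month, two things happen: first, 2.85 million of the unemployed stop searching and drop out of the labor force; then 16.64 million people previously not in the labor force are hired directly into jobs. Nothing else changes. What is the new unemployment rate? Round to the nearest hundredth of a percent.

New unemployment rate ≈ 2.11%.

Initially, labor force = 192.11 + 7.35 = 199.46 million, so u = 7.35/199.46 = 3.68%.
After the first change, unemployed and labor force both fall by 2.85 → E = 192.11, U = 4.50, labor force = 196.61 million.
After the second change, employed and labor force both rise by 16.64; unemployed unchanged → E = 208.75, U = 4.50, labor force = 213.25 million.
New unemployment rate = 4.50 / 213.25 = 2.11%.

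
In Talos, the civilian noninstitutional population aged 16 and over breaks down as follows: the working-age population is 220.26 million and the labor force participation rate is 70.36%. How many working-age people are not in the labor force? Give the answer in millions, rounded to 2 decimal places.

Share not in the labor force = 1 − 0.7036 = 0.2964.
Not in labor force = 0.2964 × 220.26 ≈ 65.29 million.

About 65.29 million are not in the labor force.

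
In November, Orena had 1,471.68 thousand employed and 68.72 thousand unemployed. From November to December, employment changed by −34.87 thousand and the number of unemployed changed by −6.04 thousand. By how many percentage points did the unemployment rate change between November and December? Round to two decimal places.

November: labor force = 1,471.68 + 68.72 = 1,540.40; u = 68.72/1,540.40 = 4.46%.
December: labor force = 1,436.81 + 62.68 = 1,499.49; u = 62.68/1,499.49 = 4.18%.
Change = 4.18% − 4.46% = −0.28 pp.

The unemployment rate changed by −0.28 percentage points.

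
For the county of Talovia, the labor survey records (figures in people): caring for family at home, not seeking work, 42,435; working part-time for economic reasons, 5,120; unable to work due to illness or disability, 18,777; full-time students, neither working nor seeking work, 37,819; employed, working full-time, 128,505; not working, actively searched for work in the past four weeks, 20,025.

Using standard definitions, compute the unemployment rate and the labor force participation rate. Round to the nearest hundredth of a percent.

Employed = 5,120 + 128,505 = 133,625 (anyone who worked, including part-time for economic reasons, counts as employed).
Unemployed = 20,025.
Labor force = 133,625 + 20,025 = 153,650.
Not in labor force = 42,435 + 18,777 + 37,819 = 99,031 (those not working and not actively searching are outside the labor force).
Civilian working-age population = 153,650 + 99,031 = 252,681.
Unemployment rate = 20,025 / 153,650 = 13.03%.
Labor force participation rate = 153,650 / 252,681 = 60.81%.

Unemployment rate ≈ 13.03%; labor force participation rate ≈ 60.81%.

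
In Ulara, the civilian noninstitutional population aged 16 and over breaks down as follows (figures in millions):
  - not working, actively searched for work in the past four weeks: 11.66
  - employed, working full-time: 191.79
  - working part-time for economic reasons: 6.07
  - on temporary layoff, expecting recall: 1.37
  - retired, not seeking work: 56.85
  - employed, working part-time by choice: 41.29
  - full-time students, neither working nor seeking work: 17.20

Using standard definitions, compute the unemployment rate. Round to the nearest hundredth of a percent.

Unemployment rate ≈ 5.17%.

Employed = 191.79 + 6.07 + 41.29 = 239.15 million (anyone who worked, including part-time for economic reasons, counts as employed).
Unemployed = 11.66 + 1.37 = 13.03 million (jobless and actively searching, or on temporary layoff).
Labor force = 239.15 + 13.03 = 252.18 million.
Unemployment rate = 13.03 / 252.18 = 5.17%.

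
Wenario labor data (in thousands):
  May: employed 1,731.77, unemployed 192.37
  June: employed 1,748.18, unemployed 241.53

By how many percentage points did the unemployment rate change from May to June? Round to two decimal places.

May: labor force = 1,731.77 + 192.37 = 1,924.14; u = 192.37/1,924.14 = 10.00%.
June: labor force = 1,748.18 + 241.53 = 1,989.71; u = 241.53/1,989.71 = 12.14%.
Change = 12.14% − 10.00% = +2.14 pp.

The unemployment rate changed by +2.14 percentage points.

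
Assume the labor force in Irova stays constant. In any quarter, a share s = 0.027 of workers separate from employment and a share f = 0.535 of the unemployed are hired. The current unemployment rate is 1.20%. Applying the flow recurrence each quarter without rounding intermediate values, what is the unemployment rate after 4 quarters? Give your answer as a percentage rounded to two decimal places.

With a fixed labor force, u_{t+1} = u_t + s·(1−u_t) − f·u_t = u_t·(1−s−f) + s.
Here 1−s−f = 0.438 and s = 0.027.
u_1 = 0.012000 × 0.438 + 0.027 = 0.032256.
u_2 = 0.032256 × 0.438 + 0.027 = 0.041128.
u_3 = 0.041128 × 0.438 + 0.027 = 0.045014.
u_4 = 0.045014 × 0.438 + 0.027 = 0.046716.

Unemployment rate after four quarters ≈ 4.67%.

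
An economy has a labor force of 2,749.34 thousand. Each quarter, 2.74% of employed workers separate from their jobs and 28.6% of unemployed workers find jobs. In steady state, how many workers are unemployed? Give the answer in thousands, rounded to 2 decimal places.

About 240.37 thousand are unemployed in steady state.

Steady-state unemployment rate u* = s/(s+f) = 2.74/(2.74+28.6) = 0.087428.
Unemployed = u* × labor force = 0.087428 × 2,749.34 ≈ 240.37 thousand.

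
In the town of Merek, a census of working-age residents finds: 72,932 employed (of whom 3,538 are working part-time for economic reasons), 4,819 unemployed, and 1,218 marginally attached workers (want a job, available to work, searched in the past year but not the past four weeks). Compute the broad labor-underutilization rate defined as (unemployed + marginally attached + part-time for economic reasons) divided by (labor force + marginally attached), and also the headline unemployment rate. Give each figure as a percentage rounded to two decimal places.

Broad underutilization rate ≈ 12.13%; headline unemployment rate ≈ 6.20%.

Labor force = 72,932 + 4,819 = 77,751.
Numerator = 4,819 + 1,218 + 3,538 = 9,575.
Denominator = 77,751 + 1,218 = 78,969.
Broad rate = 9,575 / 78,969 = 12.13%.
Headline unemployment rate = 4,819 / 77,751 = 6.20%.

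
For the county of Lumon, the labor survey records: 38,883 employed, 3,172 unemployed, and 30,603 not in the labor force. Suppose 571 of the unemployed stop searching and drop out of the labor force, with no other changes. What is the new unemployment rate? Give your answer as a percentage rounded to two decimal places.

Initially, labor force = 38,883 + 3,172 = 42,055, so u = 3,172/42,055 = 7.54%.
After the change, unemployed and labor force both fall by 571 → E = 38,883, U = 2,601, labor force = 41,484.
New unemployment rate = 2,601 / 41,484 = 6.27%.

New unemployment rate ≈ 6.27%.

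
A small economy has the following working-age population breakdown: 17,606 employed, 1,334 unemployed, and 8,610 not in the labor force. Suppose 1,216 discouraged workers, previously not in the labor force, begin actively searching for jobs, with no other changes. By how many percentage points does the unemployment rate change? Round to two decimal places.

The unemployment rate changes by +5.61 percentage points.

Initially, labor force = 17,606 + 1,334 = 18,940, so u = 1,334/18,940 = 7.04%.
After the change, unemployed and labor force both rise by 1,216 → E = 17,606, U = 2,550, labor force = 20,156.
New unemployment rate = 2,550 / 20,156 = 12.65%.
Change = 12.65% − 7.04% = +5.61 percentage points.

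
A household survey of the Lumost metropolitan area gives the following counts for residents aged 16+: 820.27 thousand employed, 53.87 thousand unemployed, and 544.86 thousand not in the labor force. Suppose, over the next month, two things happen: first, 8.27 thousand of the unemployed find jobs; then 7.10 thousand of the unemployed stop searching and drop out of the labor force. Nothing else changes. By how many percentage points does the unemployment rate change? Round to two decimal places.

Initially, labor force = 820.27 + 53.87 = 874.14 thousand, so u = 53.87/874.14 = 6.16%.
After the first change, unemployed falls and employed rises by 8.27; labor force unchanged → E = 828.54, U = 45.60, labor force = 874.14 thousand.
After the second change, unemployed and labor force both fall by 7.10 → E = 828.54, U = 38.50, labor force = 867.04 thousand.
New unemployment rate = 38.50 / 867.04 = 4.44%.
Change = 4.44% − 6.16% = −1.72 percentage points.

The unemployment rate changes by −1.72 percentage points.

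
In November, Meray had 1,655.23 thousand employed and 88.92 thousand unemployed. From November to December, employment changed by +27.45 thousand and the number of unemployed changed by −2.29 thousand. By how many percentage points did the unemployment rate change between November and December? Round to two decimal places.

November: labor force = 1,655.23 + 88.92 = 1,744.15; u = 88.92/1,744.15 = 5.10%.
December: labor force = 1,682.68 + 86.63 = 1,769.31; u = 86.63/1,769.31 = 4.90%.
Change = 4.90% − 5.10% = −0.20 pp.

The unemployment rate changed by −0.20 percentage points.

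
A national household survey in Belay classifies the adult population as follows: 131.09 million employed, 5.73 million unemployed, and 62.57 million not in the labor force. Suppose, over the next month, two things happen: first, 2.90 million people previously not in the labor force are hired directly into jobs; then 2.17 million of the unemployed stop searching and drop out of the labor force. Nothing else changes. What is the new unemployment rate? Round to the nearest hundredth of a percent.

Initially, labor force = 131.09 + 5.73 = 136.82 million, so u = 5.73/136.82 = 4.19%.
After the first change, employed and labor force both rise by 2.90; unemployed unchanged → E = 133.99, U = 5.73, labor force = 139.72 million.
After the second change, unemployed and labor force both fall by 2.17 → E = 133.99, U = 3.56, labor force = 137.55 million.
New unemployment rate = 3.56 / 137.55 = 2.59%.

New unemployment rate ≈ 2.59%.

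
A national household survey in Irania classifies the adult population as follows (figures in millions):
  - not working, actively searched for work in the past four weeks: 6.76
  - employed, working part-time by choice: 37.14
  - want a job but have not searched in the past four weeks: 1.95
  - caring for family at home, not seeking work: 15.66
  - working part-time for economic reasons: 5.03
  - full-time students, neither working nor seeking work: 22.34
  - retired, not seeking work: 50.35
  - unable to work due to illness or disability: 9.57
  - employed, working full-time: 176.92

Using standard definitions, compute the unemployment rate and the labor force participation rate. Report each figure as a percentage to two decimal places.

Unemployment rate ≈ 2.99%; labor force participation rate ≈ 69.34%.

Employed = 37.14 + 5.03 + 176.92 = 219.09 million (anyone who worked, including part-time for economic reasons, counts as employed).
Unemployed = 6.76 million.
Labor force = 219.09 + 6.76 = 225.85 million.
Not in labor force = 1.95 + 15.66 + 22.34 + 50.35 + 9.57 = 99.87 million (those not working and not actively searching are outside the labor force — including those who want a job but have given up searching).
Civilian working-age population = 225.85 + 99.87 = 325.72 million.
Unemployment rate = 6.76 / 225.85 = 2.99%.
Labor force participation rate = 225.85 / 325.72 = 69.34%.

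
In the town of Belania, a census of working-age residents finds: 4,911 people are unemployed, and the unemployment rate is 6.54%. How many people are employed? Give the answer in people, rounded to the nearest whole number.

About 70,181 are employed.

Labor force = U / u = 4,911 / 0.0654 ≈ 75,092.
Employed = labor force − unemployed = 75,092 − 4,911 = 70,181.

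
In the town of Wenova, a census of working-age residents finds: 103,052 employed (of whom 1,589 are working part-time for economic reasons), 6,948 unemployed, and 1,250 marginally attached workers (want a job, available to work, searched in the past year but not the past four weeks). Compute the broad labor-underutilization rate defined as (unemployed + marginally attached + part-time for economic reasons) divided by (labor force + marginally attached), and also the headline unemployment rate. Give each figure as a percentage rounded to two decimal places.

Labor force = 103,052 + 6,948 = 110,000.
Numerator = 6,948 + 1,250 + 1,589 = 9,787.
Denominator = 110,000 + 1,250 = 111,250.
Broad rate = 9,787 / 111,250 = 8.80%.
Headline unemployment rate = 6,948 / 110,000 = 6.32%.

Broad underutilization rate ≈ 8.80%; headline unemployment rate ≈ 6.32%.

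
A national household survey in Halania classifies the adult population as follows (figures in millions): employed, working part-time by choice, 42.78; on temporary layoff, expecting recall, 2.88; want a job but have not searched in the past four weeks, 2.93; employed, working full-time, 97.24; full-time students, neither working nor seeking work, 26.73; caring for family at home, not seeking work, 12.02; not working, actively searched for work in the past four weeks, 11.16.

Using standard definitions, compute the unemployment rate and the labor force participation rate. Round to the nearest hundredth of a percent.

Employed = 42.78 + 97.24 = 140.02 million.
Unemployed = 2.88 + 11.16 = 14.04 million (jobless and actively searching, or on temporary layoff).
Labor force = 140.02 + 14.04 = 154.06 million.
Not in labor force = 2.93 + 26.73 + 12.02 = 41.68 million (those not working and not actively searching are outside the labor force — including those who want a job but have given up searching).
Civilian working-age population = 154.06 + 41.68 = 195.74 million.
Unemployment rate = 14.04 / 154.06 = 9.11%.
Labor force participation rate = 154.06 / 195.74 = 78.71%.

Unemployment rate ≈ 9.11%; labor force participation rate ≈ 78.71%.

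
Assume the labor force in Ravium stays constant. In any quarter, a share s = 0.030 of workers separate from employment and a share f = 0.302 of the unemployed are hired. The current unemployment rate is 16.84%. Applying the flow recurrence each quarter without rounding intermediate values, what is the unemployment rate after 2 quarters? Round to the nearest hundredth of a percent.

Unemployment rate after two quarters ≈ 12.52%.

With a fixed labor force, u_{t+1} = u_t + s·(1−u_t) − f·u_t = u_t·(1−s−f) + s.
Here 1−s−f = 0.668 and s = 0.030.
u_1 = 0.168400 × 0.668 + 0.030 = 0.142491.
u_2 = 0.142491 × 0.668 + 0.030 = 0.125184.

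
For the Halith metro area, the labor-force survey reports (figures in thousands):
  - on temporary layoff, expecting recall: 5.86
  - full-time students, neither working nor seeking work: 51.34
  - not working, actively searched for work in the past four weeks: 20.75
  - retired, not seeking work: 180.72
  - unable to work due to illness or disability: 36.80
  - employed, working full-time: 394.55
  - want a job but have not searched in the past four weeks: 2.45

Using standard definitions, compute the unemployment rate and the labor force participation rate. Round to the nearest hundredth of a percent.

Employed = 394.55 thousand.
Unemployed = 5.86 + 20.75 = 26.61 thousand (jobless and actively searching, or on temporary layoff).
Labor force = 394.55 + 26.61 = 421.16 thousand.
Not in labor force = 51.34 + 180.72 + 36.80 + 2.45 = 271.31 thousand (those not working and not actively searching are outside the labor force — including those who want a job but have given up searching).
Civilian working-age population = 421.16 + 271.31 = 692.47 thousand.
Unemployment rate = 26.61 / 421.16 = 6.32%.
Labor force participation rate = 421.16 / 692.47 = 60.82%.

Unemployment rate ≈ 6.32%; labor force participation rate ≈ 60.82%.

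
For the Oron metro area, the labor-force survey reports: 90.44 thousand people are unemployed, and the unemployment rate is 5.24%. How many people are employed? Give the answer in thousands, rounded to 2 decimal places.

About 1,635.51 thousand are employed.

Labor force = U / u = 90.44 / 0.0524 ≈ 1,725.95 thousand.
Employed = labor force − unemployed = 1,725.95 − 90.44 = 1,635.51 thousand.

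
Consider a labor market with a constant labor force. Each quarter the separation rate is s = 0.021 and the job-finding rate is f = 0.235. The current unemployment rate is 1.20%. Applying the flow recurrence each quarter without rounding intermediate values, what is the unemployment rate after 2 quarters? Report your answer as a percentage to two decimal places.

Unemployment rate after two quarters ≈ 4.33%.

With a fixed labor force, u_{t+1} = u_t + s·(1−u_t) − f·u_t = u_t·(1−s−f) + s.
Here 1−s−f = 0.744 and s = 0.021.
u_1 = 0.012000 × 0.744 + 0.021 = 0.029928.
u_2 = 0.029928 × 0.744 + 0.021 = 0.043266.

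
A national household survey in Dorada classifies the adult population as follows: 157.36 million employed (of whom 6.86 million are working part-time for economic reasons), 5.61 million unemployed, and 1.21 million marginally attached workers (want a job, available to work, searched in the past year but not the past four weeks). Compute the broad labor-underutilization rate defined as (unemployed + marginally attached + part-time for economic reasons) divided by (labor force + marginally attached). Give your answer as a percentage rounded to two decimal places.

Labor force = 157.36 + 5.61 = 162.97 million.
Numerator = 5.61 + 1.21 + 6.86 = 13.68 million.
Denominator = 162.97 + 1.21 = 164.18 million.
Broad rate = 13.68 / 164.18 = 8.33%.

Broad underutilization rate ≈ 8.33%.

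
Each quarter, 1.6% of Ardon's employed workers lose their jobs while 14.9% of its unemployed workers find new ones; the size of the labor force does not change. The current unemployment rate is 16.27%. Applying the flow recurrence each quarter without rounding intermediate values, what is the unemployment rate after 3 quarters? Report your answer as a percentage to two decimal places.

Unemployment rate after three quarters ≈ 13.52%.

With a fixed labor force, u_{t+1} = u_t + s·(1−u_t) − f·u_t = u_t·(1−s−f) + s.
Here 1−s−f = 0.835 and s = 0.016.
u_1 = 0.162700 × 0.835 + 0.016 = 0.151855.
u_2 = 0.151855 × 0.835 + 0.016 = 0.142799.
u_3 = 0.142799 × 0.835 + 0.016 = 0.135237.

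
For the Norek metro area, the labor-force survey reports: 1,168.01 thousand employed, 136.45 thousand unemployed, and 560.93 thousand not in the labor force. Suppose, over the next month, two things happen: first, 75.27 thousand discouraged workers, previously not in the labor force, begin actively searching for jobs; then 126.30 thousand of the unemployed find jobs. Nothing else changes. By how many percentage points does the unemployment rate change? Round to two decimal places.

Initially, labor force = 1,168.01 + 136.45 = 1,304.46 thousand, so u = 136.45/1,304.46 = 10.46%.
After the first change, unemployed and labor force both rise by 75.27 → E = 1,168.01, U = 211.72, labor force = 1,379.73 thousand.
After the second change, unemployed falls and employed rises by 126.30; labor force unchanged → E = 1,294.31, U = 85.42, labor force = 1,379.73 thousand.
New unemployment rate = 85.42 / 1,379.73 = 6.19%.
Change = 6.19% − 10.46% = −4.27 percentage points.

The unemployment rate changes by −4.27 percentage points.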